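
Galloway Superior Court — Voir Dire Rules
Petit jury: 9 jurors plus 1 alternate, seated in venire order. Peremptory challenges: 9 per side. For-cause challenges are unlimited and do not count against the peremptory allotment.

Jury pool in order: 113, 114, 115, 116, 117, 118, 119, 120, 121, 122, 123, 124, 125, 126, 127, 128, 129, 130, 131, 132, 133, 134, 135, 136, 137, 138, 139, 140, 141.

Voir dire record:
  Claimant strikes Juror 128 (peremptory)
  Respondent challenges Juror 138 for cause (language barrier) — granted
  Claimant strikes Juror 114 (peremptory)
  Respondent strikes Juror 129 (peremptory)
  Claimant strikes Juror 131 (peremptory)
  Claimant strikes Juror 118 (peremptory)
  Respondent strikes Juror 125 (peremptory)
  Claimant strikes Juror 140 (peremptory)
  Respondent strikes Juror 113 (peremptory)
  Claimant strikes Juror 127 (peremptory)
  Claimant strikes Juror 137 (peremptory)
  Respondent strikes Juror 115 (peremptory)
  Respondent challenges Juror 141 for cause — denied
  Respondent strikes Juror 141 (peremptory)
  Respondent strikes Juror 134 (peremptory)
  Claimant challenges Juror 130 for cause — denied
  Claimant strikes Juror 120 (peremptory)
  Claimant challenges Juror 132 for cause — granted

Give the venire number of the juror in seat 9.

Removed: #113, #114, #115, #118, #120, #125, #127, #128, #129, #131, #132, #134, #137, #138, #140, #141. (#130 stays — for-cause denied.)
Seating in order: seats 1–9 → #116, #117, #119, #121, #122, #123, #124, #126, #130; alternates → #133.
So seat 9 is #130.

130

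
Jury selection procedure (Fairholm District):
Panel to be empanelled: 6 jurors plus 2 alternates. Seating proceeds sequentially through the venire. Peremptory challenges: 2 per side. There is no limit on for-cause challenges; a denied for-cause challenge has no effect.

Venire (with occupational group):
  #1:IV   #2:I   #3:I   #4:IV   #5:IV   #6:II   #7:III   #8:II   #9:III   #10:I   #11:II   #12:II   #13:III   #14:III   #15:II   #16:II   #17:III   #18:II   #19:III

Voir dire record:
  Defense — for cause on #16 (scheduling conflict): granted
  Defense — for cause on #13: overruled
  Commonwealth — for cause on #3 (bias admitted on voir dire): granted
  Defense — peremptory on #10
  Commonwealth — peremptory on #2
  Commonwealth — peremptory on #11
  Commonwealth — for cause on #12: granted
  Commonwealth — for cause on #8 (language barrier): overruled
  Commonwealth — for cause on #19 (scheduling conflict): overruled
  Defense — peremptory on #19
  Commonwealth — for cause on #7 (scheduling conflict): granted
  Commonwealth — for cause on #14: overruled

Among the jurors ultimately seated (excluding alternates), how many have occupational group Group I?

Removed: #2, #3, #7, #10, #11, #12, #16, #19.
Seated jurors 1–6: #1, #4, #5, #6, #8, #9 (alternates #13, #14 not counted).
None of those are in Group I → 0.

0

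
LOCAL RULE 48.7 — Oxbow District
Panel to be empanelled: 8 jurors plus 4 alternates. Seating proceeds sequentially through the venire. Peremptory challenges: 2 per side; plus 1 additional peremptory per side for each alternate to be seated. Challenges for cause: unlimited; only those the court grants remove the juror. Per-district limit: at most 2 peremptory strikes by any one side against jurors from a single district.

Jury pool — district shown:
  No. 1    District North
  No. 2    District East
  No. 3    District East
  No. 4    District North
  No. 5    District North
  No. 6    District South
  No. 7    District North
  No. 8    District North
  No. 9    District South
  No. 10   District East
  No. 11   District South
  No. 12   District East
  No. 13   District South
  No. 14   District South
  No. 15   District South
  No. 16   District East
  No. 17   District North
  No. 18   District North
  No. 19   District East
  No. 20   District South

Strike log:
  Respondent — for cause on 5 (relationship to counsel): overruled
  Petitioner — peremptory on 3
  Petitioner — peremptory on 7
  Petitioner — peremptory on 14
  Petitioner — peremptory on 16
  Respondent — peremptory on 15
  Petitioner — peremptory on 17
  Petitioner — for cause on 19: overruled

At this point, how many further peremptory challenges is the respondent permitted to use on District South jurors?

1

Respondent peremptories so far: #15 — 1 of 6 used, 5 left overall.
Against District South: #15 — 1 used; per-district cap 2 leaves 1.
Binding limit: min(5, 1) = 1.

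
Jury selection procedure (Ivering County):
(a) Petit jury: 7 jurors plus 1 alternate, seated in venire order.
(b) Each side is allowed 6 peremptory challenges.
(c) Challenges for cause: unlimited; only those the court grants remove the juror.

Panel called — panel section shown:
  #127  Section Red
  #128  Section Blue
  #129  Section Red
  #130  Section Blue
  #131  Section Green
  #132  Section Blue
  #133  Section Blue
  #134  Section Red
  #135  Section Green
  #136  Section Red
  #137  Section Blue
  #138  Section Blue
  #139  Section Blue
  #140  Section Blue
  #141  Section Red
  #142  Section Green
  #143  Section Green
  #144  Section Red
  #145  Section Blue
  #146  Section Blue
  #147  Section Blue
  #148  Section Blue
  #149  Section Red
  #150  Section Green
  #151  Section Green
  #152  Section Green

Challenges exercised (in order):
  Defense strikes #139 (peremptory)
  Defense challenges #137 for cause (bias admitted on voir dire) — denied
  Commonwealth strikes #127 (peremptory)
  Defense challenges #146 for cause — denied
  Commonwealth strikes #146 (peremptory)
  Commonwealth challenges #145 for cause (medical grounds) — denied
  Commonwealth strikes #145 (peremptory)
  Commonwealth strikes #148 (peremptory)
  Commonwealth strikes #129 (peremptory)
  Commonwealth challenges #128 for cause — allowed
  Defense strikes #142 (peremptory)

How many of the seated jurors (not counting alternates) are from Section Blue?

Removed: #127, #128, #129, #139, #142, #145, #146, #148.
Seated jurors 1–7: #130, #131, #132, #133, #134, #135, #136 (alternates #137 not counted).
Of those, in Section Blue: #130, #132, #133 → 3.

3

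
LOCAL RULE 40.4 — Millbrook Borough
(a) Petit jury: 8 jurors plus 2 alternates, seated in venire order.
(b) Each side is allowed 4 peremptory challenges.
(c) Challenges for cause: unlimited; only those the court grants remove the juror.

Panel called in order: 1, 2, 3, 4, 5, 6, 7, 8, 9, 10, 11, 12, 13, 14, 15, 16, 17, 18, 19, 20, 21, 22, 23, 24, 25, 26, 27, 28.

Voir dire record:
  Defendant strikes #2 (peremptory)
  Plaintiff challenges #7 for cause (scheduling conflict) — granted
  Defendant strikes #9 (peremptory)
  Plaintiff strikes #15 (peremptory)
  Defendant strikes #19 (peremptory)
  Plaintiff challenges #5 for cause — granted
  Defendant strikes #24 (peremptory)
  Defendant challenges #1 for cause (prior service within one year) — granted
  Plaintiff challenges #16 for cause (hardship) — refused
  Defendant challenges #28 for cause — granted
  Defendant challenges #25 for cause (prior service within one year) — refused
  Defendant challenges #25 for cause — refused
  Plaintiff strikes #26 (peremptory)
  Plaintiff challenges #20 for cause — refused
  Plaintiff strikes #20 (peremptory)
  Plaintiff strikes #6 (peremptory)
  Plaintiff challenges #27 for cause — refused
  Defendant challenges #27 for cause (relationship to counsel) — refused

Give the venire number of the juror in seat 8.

Removed: #1, #2, #5, #6, #7, #9, #15, #19, #20, #24, #26, #28. (#16, #25, #27 stay — for-cause denied.)
Filling seats in venire order through position 8: #3, #4, #8, #10, #11, #12, #13, #14.
So seat 8 is #14.

14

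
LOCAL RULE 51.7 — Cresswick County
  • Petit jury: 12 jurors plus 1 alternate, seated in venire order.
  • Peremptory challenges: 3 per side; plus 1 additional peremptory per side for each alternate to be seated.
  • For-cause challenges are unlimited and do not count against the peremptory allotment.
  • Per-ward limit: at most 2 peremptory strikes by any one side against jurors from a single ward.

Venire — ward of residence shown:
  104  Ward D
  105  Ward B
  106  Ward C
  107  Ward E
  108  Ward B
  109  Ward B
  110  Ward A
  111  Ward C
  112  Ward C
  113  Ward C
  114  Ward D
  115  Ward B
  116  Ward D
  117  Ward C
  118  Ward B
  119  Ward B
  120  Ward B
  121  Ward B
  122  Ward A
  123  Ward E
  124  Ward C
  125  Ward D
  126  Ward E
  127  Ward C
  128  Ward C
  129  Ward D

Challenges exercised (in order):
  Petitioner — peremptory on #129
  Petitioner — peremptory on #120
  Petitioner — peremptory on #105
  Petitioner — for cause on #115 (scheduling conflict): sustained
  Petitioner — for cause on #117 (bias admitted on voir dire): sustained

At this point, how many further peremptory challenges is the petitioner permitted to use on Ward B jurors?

0

Petitioner peremptories so far: #129, #120, #105 — 3 of 4 used, 1 left overall.
Against Ward B: #120, #105 — 2 used; per-ward cap 2 leaves 0.
Binding limit: min(1, 0) = 0.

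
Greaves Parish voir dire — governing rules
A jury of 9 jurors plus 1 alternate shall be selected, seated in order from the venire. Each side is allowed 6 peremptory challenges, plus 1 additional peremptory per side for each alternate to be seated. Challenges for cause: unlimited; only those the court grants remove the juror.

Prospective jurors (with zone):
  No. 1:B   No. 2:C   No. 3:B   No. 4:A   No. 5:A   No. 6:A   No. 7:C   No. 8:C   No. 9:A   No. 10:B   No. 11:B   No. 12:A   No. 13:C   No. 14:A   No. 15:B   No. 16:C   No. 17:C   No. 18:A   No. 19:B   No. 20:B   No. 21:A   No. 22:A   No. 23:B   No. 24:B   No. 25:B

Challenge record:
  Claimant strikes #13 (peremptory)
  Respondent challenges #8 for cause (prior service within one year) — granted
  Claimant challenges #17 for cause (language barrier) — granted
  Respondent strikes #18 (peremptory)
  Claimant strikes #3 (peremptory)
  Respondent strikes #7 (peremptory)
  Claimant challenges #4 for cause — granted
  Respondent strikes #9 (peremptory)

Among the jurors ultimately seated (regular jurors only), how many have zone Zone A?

4

Removed: #3, #4, #7, #8, #9, #13, #17, #18.
Seated jurors 1–9: #1, #2, #5, #6, #10, #11, #12, #14, #15 (alternates #16 not counted).
Of those, in Zone A: #5, #6, #12, #14 → 4.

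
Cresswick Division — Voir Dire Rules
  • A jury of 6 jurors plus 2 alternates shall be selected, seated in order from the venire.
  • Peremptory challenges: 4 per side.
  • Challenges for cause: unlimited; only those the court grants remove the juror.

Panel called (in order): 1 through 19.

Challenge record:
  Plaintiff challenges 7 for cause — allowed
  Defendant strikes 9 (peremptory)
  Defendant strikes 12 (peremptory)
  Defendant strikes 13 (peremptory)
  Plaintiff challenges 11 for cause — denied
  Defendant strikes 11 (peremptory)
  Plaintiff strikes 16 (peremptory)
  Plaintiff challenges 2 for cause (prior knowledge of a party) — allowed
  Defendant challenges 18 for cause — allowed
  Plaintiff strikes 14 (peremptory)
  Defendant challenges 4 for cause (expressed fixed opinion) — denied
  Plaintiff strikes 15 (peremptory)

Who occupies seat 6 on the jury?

8

Removed: #2, #7, #9, #11, #12, #13, #14, #15, #16, #18. (#4 stays — for-cause denied.)
Seating in order: seats 1–6 → #1, #3, #4, #5, #6, #8; alternates → #10, #17.
So seat 6 is #8.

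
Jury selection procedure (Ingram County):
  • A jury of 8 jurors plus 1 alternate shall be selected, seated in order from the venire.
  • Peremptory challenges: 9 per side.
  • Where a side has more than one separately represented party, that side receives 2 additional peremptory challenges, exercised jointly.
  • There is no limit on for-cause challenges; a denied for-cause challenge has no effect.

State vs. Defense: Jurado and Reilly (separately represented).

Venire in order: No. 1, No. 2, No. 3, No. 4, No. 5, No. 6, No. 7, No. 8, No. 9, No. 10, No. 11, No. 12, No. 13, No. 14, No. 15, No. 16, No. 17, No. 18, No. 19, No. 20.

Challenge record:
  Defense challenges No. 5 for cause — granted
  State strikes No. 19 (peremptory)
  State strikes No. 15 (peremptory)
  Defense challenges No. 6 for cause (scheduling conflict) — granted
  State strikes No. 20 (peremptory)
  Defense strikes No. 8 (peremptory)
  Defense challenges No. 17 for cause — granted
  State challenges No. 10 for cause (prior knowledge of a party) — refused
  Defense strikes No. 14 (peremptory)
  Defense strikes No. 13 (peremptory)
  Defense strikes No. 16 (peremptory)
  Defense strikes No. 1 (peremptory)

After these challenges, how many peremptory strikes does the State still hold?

6

State allotment: 9.
State peremptories used: #19, #15, #20 — 3 (the for-cause on #10 doesn't count).
Remaining: 9 − 3 = 6.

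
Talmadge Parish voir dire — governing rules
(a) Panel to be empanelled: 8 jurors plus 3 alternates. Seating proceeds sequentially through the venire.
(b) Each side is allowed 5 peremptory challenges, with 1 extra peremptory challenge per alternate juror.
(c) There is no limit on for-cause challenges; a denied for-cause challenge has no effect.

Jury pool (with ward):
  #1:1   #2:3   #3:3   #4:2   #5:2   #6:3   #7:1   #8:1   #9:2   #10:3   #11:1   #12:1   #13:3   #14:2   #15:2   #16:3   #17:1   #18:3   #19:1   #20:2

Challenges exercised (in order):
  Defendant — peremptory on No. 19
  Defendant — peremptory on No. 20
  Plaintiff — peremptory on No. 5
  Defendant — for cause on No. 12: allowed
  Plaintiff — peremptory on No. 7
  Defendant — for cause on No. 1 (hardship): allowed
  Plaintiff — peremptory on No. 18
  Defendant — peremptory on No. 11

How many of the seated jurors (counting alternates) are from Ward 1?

Removed: #1, #5, #7, #11, #12, #18, #19, #20.
Seated (11 incl. alternates): #2, #3, #4, #6, #8, #9, #10, #13, #14, #15, #16.
Of those, in Ward 1: #8 → 1.

1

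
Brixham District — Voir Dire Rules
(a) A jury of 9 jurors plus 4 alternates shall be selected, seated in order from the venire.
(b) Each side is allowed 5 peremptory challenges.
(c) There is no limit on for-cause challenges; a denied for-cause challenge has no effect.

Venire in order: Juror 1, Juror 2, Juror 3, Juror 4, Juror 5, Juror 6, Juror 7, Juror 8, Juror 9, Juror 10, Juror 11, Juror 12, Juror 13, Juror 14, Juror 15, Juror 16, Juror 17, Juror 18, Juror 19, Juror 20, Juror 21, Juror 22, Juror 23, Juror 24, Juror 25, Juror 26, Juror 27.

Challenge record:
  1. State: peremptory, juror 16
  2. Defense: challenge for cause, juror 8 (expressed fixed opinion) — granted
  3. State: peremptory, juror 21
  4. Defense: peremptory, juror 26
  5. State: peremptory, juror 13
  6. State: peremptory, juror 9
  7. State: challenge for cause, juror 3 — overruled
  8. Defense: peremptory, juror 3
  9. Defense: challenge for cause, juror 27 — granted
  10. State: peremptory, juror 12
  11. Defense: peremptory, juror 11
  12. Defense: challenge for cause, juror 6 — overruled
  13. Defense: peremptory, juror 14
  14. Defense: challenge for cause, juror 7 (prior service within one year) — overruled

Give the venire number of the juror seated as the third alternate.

Removed: #3, #8, #9, #11, #12, #13, #14, #16, #21, #26, #27. (#6, #7 stay — for-cause denied.)
Filling seats in venire order through position 12: #1, #2, #4, #5, #6, #7, #10, #15, #17, #18, #19, #20.
So alternate 3 is #20.

20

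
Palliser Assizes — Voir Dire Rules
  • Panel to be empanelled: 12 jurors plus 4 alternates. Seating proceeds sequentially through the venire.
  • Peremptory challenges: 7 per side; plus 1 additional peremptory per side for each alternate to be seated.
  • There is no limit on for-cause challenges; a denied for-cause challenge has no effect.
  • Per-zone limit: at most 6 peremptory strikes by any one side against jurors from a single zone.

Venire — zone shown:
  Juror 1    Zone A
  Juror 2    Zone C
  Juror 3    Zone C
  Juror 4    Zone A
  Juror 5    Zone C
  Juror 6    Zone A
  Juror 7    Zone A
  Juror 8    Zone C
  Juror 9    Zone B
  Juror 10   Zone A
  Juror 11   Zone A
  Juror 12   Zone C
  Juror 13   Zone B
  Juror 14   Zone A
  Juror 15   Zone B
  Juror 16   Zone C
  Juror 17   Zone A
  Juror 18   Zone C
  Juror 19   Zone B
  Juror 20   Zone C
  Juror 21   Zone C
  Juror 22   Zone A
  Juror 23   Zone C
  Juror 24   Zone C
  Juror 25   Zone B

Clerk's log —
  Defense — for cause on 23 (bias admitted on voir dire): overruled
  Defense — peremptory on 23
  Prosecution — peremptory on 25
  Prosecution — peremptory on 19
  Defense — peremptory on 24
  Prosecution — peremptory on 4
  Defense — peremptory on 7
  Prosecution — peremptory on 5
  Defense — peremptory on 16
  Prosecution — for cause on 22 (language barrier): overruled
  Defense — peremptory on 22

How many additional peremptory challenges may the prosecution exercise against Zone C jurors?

Prosecution peremptories so far: #25, #19, #4, #5 — 4 of 11 used, 7 left overall.
Against Zone C: #5 — 1 used; per-zone cap 6 leaves 5.
Binding limit: min(7, 5) = 5.

5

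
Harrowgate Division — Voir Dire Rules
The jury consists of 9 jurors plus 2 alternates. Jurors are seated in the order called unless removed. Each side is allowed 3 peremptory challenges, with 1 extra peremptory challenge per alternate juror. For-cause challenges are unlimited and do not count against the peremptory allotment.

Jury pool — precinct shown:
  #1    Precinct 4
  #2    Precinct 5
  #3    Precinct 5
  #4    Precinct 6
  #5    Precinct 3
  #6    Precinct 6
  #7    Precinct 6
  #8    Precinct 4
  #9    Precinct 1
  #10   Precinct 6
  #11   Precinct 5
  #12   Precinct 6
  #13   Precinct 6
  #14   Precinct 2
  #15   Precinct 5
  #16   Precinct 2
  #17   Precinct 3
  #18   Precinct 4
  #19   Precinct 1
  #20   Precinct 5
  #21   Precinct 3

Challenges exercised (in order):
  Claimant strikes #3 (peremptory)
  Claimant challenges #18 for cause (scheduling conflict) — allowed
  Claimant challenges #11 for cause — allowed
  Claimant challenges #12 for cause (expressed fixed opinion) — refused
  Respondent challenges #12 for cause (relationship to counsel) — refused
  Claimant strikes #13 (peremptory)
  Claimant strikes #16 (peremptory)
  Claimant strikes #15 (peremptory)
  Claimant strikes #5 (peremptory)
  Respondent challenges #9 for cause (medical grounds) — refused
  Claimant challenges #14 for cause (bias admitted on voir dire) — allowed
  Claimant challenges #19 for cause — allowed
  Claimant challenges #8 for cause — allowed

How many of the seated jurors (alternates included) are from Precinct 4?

1

Removed: #3, #5, #8, #11, #13, #14, #15, #16, #18, #19.
Seated (11 incl. alternates): #1, #2, #4, #6, #7, #9, #10, #12, #17, #20, #21.
Of those, in Precinct 4: #1 → 1.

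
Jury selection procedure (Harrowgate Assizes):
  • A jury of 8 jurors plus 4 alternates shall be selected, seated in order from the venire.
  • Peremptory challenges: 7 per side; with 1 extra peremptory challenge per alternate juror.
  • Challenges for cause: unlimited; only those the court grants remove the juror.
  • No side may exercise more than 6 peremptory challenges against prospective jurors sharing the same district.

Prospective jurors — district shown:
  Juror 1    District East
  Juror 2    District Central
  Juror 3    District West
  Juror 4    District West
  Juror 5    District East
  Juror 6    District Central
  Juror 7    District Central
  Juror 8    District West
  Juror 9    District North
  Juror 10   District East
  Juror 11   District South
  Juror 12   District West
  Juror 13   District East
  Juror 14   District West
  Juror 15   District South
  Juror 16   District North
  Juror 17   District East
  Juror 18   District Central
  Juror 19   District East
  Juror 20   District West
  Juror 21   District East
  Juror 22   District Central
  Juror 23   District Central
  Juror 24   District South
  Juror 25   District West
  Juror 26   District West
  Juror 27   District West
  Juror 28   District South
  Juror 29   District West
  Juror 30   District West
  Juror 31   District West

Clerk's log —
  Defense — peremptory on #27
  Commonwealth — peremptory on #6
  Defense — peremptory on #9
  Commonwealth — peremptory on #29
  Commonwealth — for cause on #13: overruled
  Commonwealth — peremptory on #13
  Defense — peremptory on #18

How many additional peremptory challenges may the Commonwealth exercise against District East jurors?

Commonwealth peremptories so far: #6, #29, #13 — 3 of 11 used, 8 left overall.
Against District East: #13 — 1 used; per-district cap 6 leaves 5.
Binding limit: min(8, 5) = 5.

5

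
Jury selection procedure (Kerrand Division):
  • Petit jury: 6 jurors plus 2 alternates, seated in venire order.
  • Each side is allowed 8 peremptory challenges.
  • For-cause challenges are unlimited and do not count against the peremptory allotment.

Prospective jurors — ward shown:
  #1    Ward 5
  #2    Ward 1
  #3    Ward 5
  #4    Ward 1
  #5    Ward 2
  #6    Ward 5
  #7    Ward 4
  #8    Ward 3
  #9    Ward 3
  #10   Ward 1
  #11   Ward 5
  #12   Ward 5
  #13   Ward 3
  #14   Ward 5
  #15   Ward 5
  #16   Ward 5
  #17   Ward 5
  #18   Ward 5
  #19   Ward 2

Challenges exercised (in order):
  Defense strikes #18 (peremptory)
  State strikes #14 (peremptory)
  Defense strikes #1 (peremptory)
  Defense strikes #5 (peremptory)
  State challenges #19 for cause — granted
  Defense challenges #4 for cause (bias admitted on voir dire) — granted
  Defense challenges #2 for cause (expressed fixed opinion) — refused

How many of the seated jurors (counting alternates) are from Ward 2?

Removed: #1, #4, #5, #14, #18, #19.
Seated (8 incl. alternates): #2, #3, #6, #7, #8, #9, #10, #11.
None of those are in Ward 2 → 0.

0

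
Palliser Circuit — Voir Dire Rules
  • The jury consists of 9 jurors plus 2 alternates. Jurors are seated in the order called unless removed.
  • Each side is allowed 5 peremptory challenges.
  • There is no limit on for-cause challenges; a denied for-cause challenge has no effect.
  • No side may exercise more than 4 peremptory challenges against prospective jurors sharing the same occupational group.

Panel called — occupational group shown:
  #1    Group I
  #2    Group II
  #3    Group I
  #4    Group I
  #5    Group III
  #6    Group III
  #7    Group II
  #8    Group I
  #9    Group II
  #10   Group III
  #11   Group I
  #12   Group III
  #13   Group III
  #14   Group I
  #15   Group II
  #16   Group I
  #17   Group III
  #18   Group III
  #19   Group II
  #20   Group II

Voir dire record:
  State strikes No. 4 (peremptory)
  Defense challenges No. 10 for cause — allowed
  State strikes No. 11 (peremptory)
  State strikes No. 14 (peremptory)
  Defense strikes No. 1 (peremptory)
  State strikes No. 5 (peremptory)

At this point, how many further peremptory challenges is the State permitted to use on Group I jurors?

1

State peremptories so far: #4, #11, #14, #5 — 4 of 5 used, 1 left overall.
Against Group I: #4, #11, #14 — 3 used; per-group cap 4 leaves 1.
Binding limit: min(1, 1) = 1.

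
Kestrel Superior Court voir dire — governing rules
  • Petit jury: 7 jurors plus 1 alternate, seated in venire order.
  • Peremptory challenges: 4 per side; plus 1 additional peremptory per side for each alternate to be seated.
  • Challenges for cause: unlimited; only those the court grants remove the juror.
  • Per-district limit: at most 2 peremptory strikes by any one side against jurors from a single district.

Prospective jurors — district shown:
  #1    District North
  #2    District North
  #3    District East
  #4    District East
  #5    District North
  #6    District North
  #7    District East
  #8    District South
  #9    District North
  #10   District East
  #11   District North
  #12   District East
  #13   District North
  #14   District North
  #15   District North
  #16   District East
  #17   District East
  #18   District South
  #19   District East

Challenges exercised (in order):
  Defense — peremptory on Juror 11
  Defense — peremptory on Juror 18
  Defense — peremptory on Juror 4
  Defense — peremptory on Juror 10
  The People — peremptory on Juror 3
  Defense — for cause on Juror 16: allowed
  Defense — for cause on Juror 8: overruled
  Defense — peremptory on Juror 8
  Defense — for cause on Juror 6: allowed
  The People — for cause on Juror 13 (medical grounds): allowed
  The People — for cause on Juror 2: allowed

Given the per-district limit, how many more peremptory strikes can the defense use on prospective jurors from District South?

Defense peremptories so far: #11, #18, #4, #10, #8 — 5 of 5 used, 0 left overall.
Against District South: #18, #8 — 2 used; per-district cap 2 leaves 0.
Binding limit: min(0, 0) = 0.

0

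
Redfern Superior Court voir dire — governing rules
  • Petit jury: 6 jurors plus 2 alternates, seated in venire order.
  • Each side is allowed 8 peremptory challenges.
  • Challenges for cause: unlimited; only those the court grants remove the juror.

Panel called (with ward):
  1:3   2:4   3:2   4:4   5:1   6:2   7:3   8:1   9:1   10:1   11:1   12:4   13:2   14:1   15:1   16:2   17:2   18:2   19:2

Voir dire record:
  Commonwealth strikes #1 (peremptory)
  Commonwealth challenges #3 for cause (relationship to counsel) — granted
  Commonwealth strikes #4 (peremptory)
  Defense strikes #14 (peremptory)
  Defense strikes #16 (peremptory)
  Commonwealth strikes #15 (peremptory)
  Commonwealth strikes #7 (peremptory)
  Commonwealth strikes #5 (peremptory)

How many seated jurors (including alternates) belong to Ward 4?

Removed: #1, #3, #4, #5, #7, #14, #15, #16.
Seated (8 incl. alternates): #2, #6, #8, #9, #10, #11, #12, #13.
Of those, in Ward 4: #2, #12 → 2.

2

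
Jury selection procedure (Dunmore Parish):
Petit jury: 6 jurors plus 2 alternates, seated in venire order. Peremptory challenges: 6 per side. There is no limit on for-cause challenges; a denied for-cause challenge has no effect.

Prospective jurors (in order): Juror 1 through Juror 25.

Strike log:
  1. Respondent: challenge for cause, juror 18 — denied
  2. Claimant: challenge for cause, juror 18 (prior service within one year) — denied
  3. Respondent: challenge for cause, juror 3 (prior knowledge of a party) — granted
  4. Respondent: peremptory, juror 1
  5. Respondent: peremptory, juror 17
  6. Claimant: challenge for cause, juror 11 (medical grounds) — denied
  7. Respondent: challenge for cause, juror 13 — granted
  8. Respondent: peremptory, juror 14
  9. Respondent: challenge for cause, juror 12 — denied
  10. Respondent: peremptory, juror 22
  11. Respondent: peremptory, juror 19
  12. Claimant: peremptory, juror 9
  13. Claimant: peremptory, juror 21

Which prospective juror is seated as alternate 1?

Removed: #1, #3, #9, #13, #14, #17, #19, #21, #22. (#11, #12, #18 stay — for-cause denied.)
Seating in order: seats 1–6 → #2, #4, #5, #6, #7, #8; alternates → #10, #11.
So alternate 1 is #10.

10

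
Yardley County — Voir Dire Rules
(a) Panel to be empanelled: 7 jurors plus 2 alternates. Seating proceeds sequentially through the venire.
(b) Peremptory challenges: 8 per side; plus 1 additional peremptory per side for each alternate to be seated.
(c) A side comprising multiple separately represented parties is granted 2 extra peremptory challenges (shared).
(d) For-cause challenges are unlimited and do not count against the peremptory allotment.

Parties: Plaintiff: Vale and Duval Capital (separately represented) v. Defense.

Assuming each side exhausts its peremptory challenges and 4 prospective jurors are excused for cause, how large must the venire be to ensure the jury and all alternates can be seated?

Seats to fill: 7 + 2 alternates = 9.
Peremptories — Plaintiff: 8 + 1×2 + 2 = 12; Defense: 8 + 1×2 = 10; total 22.
For-cause removals: 4.
Minimum venire: 9 + 22 + 4 = 35.

35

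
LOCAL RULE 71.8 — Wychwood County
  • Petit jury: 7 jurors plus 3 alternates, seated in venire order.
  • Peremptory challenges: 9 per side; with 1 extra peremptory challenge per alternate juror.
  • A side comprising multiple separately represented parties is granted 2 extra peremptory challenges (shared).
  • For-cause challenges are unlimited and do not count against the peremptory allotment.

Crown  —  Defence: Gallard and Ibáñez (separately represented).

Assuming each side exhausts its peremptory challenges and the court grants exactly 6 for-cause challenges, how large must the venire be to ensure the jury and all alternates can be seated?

Seats to fill: 7 + 3 alternates = 10.
Peremptories — Crown: 9 + 1×3 = 12; Defence: 9 + 1×3 + 2 = 14; total 26.
For-cause removals: 6.
Minimum venire: 10 + 26 + 6 = 42.

42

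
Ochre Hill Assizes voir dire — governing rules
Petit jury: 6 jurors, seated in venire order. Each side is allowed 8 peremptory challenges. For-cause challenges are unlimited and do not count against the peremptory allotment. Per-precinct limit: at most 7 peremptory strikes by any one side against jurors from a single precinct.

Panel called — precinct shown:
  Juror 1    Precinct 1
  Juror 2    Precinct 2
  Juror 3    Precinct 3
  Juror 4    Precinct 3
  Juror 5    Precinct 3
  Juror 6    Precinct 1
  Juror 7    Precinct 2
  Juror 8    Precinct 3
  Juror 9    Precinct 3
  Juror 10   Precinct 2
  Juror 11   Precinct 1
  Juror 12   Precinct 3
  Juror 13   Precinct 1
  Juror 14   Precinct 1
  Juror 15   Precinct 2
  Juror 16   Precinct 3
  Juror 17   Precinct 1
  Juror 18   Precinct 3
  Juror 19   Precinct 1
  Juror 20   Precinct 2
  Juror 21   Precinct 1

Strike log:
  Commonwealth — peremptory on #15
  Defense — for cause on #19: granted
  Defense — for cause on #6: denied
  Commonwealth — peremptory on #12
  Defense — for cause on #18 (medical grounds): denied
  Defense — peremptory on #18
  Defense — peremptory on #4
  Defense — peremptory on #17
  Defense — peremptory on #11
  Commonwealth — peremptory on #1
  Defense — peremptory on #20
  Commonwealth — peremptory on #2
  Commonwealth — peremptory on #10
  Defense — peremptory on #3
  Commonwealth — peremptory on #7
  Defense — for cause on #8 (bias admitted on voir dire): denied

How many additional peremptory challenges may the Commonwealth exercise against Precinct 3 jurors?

Commonwealth peremptories so far: #15, #12, #1, #2, #10, #7 — 6 of 8 used, 2 left overall.
Against Precinct 3: #12 — 1 used; per-precinct cap 7 leaves 6.
Binding limit: min(2, 6) = 2.

2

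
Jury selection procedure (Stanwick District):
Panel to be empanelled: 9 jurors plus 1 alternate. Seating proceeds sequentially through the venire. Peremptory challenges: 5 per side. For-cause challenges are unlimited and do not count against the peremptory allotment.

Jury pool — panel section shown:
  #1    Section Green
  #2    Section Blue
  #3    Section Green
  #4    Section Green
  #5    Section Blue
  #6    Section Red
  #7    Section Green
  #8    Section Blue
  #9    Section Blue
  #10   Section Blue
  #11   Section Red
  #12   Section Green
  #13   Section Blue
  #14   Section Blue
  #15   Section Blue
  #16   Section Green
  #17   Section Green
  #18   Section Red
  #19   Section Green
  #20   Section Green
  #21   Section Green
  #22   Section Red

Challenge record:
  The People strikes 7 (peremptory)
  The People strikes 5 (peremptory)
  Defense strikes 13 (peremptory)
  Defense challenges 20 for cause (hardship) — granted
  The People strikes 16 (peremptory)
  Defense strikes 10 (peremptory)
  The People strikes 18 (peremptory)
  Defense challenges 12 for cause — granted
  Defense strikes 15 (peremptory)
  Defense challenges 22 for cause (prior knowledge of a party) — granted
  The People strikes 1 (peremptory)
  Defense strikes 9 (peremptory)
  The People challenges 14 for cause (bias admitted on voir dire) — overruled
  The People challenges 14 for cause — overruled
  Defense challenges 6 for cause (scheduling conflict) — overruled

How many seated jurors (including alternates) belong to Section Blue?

Removed: #1, #5, #7, #9, #10, #12, #13, #15, #16, #18, #20, #22.
Seated (10 incl. alternates): #2, #3, #4, #6, #8, #11, #14, #17, #19, #21.
Of those, in Section Blue: #2, #8, #14 → 3.

3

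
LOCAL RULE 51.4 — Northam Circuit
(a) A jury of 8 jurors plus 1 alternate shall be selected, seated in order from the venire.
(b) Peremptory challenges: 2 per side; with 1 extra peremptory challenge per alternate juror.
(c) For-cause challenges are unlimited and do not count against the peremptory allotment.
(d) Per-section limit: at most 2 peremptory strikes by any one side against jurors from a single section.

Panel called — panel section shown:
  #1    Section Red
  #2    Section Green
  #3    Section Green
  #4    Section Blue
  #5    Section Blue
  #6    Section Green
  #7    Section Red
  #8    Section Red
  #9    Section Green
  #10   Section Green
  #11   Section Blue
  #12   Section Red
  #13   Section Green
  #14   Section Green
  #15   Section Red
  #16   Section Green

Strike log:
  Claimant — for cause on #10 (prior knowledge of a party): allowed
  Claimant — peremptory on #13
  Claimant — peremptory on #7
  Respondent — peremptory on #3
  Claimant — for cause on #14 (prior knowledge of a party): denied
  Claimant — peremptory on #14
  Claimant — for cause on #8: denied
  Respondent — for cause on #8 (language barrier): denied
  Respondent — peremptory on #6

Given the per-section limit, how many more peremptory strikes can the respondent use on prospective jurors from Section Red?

1

Respondent peremptories so far: #3, #6 — 2 of 3 used, 1 left overall.
Against Section Red: none yet — per-section cap 2 leaves 2.
Binding limit: min(1, 2) = 1.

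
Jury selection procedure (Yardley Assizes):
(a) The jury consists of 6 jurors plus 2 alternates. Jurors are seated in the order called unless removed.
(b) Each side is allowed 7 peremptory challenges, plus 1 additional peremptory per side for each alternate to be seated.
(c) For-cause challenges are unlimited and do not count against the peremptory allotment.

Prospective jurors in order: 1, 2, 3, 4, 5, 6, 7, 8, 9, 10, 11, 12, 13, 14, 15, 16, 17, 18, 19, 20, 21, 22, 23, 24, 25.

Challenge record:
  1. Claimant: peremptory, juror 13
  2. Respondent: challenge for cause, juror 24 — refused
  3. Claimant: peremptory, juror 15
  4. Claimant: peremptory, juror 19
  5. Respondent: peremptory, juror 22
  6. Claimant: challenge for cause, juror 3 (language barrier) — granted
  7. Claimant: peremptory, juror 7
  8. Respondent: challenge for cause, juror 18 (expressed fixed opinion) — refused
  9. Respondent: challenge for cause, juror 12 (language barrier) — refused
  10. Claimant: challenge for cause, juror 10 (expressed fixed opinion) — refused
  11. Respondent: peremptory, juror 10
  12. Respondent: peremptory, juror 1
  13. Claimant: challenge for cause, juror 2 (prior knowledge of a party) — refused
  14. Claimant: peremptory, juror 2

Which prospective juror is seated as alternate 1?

12

Removed: #1, #2, #3, #7, #10, #13, #15, #19, #22. (#12, #18, #24 stay — for-cause denied.)
Seating in order: seats 1–6 → #4, #5, #6, #8, #9, #11; alternates → #12, #14.
So alternate 1 is #12.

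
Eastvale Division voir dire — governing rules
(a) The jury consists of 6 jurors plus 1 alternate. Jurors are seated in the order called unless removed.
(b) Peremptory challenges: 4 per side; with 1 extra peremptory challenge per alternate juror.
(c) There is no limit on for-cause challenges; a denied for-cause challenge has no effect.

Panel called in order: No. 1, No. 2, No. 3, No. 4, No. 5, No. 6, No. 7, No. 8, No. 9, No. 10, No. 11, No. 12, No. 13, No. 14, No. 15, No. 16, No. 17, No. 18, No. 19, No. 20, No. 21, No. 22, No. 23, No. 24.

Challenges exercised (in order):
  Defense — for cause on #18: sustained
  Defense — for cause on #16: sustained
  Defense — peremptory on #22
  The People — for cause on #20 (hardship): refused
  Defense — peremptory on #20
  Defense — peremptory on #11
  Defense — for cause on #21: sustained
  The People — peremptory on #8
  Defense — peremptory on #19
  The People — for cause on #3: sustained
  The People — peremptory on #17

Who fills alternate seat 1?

Removed: #3, #8, #11, #16, #17, #18, #19, #20, #21, #22.
Seating in order: seats 1–6 → #1, #2, #4, #5, #6, #7; alternates → #9.
So alternate 1 is #9.

9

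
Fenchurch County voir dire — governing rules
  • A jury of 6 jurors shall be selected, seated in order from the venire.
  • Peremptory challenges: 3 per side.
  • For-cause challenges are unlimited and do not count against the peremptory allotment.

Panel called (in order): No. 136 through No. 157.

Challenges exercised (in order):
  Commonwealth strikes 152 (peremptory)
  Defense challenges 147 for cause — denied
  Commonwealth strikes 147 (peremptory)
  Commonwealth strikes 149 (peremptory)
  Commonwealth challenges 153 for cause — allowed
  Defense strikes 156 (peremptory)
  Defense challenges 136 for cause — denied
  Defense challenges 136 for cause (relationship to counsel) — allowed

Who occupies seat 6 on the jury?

142

Removed: #136, #147, #149, #152, #153, #156.
Seating in order: seats 1–6 → #137, #138, #139, #140, #141, #142.
So seat 6 is #142.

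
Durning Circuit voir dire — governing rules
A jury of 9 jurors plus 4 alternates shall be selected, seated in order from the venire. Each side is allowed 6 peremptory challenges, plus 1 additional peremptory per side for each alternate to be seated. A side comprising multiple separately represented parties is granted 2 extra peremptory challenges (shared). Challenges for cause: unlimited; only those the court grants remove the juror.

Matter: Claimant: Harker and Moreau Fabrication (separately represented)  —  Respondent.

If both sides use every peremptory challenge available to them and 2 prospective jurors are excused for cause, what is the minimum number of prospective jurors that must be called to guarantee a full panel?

37

Seats to fill: 9 + 4 alternates = 13.
Peremptories — Claimant: 6 + 1×4 + 2 = 12; Respondent: 6 + 1×4 = 10; total 22.
For-cause removals: 2.
Minimum venire: 13 + 22 + 2 = 37.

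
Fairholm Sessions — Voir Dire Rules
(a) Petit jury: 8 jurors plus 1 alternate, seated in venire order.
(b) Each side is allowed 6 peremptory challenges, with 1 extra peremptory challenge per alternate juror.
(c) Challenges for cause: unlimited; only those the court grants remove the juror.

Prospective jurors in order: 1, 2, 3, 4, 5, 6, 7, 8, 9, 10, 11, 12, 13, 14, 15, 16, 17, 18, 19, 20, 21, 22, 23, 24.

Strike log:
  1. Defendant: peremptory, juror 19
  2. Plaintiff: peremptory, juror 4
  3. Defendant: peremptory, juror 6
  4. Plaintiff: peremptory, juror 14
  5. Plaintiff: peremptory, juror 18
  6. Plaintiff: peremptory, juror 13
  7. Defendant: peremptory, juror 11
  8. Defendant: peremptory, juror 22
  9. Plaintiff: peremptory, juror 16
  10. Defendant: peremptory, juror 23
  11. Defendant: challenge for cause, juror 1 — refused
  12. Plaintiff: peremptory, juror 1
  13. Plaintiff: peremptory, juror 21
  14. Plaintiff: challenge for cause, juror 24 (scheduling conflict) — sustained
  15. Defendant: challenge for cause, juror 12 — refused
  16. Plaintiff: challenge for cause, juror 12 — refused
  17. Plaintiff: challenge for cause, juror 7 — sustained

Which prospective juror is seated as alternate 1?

17

Removed: #1, #4, #6, #7, #11, #13, #14, #16, #18, #19, #21, #22, #23, #24. (#12 stays — for-cause denied.)
Seating in order: seats 1–8 → #2, #3, #5, #8, #9, #10, #12, #15; alternates → #17.
So alternate 1 is #17.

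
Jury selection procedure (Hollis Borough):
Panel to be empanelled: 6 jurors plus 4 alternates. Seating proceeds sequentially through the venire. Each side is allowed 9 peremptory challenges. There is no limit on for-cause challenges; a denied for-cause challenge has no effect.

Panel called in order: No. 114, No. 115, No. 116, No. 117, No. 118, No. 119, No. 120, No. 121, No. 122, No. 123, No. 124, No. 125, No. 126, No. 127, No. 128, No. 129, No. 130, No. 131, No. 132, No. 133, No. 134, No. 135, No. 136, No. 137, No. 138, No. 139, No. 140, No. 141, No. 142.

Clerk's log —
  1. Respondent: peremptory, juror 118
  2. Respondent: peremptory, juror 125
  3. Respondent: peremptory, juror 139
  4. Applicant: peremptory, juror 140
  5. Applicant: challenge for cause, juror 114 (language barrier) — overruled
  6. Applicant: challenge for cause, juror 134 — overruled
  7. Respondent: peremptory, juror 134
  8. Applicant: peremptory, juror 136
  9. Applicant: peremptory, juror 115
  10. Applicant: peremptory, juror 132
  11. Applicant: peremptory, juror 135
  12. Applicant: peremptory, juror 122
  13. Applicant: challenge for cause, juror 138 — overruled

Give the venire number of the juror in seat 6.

Removed: #115, #118, #122, #125, #132, #134, #135, #136, #139, #140. (#114, #138 stay — for-cause denied.)
Seating in order: seats 1–6 → #114, #116, #117, #119, #120, #121; alternates → #123, #124, #126, #127.
So seat 6 is #121.

121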